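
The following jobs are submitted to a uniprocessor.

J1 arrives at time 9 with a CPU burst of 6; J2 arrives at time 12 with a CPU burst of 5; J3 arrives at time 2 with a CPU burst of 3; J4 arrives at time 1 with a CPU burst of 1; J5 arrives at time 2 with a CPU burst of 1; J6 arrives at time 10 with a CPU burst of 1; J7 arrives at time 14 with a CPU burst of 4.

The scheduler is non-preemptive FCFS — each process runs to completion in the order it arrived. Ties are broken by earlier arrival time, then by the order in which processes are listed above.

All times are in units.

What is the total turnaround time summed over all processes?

Gantt: | idle 0-1 | J4 1-2 | J3 2-5 | J5 5-6 | idle 6-9 | J1 9-15 | J6 15-16 | J2 16-21 | J7 21-25 |
Completion: J1=15  J2=21  J3=5  J4=2  J5=6  J6=16  J7=25
Turnaround (C−A): J1=6  J2=9  J3=3  J4=1  J5=4  J6=6  J7=11
Turnaround = completion − arrival: J1=6, J2=9, J3=3, J4=1, J5=4, J6=6, J7=11
Total turnaround = 6 + 9 + 3 + 1 + 4 + 6 + 11 = 40

40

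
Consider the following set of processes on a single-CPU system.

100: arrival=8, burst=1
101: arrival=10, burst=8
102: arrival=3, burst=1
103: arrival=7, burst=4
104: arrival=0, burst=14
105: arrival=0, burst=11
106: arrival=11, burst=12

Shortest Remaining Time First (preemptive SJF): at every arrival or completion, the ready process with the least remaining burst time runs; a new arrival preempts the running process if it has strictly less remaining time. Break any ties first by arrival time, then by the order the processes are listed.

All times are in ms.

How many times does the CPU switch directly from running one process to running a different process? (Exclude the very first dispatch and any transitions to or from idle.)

Schedule: | 105 0-3 | 102 3-4 | 105 4-7 | 103 7-8 | 100 8-9 | 103 9-12 | 105 12-17 | 101 17-25 | 106 25-37 | 104 37-51 |
Completion: 100=9  101=25  102=4  103=12  104=51  105=17  106=37
Turnaround (C−A): 100=1  101=15  102=1  103=5  104=51  105=17  106=26

9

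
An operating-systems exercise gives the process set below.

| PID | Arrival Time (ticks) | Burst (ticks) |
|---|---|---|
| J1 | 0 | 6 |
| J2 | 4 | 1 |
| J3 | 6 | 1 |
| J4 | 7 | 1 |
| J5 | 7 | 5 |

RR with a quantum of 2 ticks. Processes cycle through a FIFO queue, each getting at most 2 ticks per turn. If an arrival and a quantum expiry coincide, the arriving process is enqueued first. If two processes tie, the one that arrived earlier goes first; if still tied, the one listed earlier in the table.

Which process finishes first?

J2

Gantt: | J1 0-4 | J2 4-5 | J1 5-7 | J3 7-8 | J4 8-9 | J5 9-14 |
Completion: J1=7  J2=5  J3=8  J4=9  J5=14
Finish order: J2 → J1 → J3 → J4 → J5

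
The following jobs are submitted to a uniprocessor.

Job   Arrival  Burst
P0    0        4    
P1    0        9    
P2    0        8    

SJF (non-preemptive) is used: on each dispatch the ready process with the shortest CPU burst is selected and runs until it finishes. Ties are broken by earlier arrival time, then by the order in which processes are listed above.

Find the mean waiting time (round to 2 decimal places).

Schedule: | P0 0-4 | P2 4-12 | P1 12-21 |
Completion: P0=4  P1=21  P2=12
Waiting times: P0=0, P1=12, P2=4
Average waiting = (0+12+4) / 3 = 16/3 = 5.33

5.33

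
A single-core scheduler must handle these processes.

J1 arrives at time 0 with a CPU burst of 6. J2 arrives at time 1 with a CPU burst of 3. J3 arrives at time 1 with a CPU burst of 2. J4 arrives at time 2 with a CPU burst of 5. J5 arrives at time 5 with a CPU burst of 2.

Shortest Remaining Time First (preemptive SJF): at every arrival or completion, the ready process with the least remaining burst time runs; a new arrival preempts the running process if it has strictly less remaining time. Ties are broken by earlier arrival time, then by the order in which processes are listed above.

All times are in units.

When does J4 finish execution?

Gantt: | J1 0-1 | J3 1-3 | J2 3-6 | J5 6-8 | J1 8-13 | J4 13-18 |
Completion: J1=13  J2=6  J3=3  J4=18  J5=8

18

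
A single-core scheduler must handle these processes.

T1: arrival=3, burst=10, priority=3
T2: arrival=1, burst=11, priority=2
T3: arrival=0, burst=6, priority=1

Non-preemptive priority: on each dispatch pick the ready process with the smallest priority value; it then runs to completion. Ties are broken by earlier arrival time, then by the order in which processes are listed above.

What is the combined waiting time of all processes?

19

Timeline: | T3 0-6 | T2 6-17 | T1 17-27 |
Completion: T1=27  T2=17  T3=6
Waiting = turnaround − burst: T1=14, T2=5, T3=0
Total waiting = 14 + 5 + 0 = 19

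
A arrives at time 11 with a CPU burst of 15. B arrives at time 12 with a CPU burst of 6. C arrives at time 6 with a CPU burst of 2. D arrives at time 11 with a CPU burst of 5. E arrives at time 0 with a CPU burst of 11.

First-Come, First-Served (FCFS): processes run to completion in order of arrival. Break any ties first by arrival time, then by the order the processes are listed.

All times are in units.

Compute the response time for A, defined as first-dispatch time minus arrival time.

Timeline: | E 0-11 | C 11-13 | A 13-28 | D 28-33 | B 33-39 |
Completion: A=28  B=39  C=13  D=33  E=11
Response(A) = first start − arrival = 13 − 11 = 2

2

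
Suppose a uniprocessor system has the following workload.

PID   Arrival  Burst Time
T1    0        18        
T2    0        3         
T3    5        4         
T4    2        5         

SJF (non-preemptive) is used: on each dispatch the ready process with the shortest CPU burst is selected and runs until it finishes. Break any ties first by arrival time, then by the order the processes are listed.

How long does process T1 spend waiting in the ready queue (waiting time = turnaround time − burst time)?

12

Timeline: | T2 0-3 | T4 3-8 | T3 8-12 | T1 12-30 |
Completion: T1=30  T2=3  T3=12  T4=8
Turnaround (C−A): T1=30  T2=3  T3=7  T4=6
Waiting(T1) = turnaround − burst = 30 − 18 = 12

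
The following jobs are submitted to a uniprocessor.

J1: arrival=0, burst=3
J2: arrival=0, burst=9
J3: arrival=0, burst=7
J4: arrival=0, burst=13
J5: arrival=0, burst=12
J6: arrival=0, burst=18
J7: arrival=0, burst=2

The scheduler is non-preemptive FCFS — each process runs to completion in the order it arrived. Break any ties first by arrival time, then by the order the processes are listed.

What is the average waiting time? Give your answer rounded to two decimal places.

Timeline: | J1 0-3 | J2 3-12 | J3 12-19 | J4 19-32 | J5 32-44 | J6 44-62 | J7 62-64 |
Completion: J1=3  J2=12  J3=19  J4=32  J5=44  J6=62  J7=64
Waiting times: J1=0, J2=3, J3=12, J4=19, J5=32, J6=44, J7=62
Average waiting = (0+3+12+19+32+44+62) / 7 = 172/7 = 24.57

24.57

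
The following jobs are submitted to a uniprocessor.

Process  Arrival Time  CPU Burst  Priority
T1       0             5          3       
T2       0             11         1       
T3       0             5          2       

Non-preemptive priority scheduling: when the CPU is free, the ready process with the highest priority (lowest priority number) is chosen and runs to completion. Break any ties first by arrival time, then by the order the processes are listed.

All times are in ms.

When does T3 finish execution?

Timeline: | T2 0-11 | T3 11-16 | T1 16-21 |
Completion: T1=21  T2=11  T3=16

16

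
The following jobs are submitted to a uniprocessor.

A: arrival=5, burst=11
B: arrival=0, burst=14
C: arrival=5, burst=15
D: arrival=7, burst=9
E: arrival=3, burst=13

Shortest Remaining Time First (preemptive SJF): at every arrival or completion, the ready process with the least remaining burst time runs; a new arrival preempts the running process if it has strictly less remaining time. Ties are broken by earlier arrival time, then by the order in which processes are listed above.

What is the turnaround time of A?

Timeline: | B 0-14 | D 14-23 | A 23-34 | E 34-47 | C 47-62 |
Completion: A=34  B=14  C=62  D=23  E=47
Turnaround(A) = completion − arrival = 34 − 5 = 29

29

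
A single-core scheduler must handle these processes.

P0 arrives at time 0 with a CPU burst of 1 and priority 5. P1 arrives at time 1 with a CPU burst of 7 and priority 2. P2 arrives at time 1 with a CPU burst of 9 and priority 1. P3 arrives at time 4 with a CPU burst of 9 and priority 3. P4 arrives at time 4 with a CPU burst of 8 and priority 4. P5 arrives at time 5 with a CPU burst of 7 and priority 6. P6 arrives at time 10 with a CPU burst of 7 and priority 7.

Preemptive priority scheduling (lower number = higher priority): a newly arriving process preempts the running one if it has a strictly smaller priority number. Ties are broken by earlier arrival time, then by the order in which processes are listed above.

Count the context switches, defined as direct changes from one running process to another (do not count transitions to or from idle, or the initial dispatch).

6

Gantt: | P0 0-1 | P2 1-10 | P1 10-17 | P3 17-26 | P4 26-34 | P5 34-41 | P6 41-48 |
Completion: P0=1  P1=17  P2=10  P3=26  P4=34  P5=41  P6=48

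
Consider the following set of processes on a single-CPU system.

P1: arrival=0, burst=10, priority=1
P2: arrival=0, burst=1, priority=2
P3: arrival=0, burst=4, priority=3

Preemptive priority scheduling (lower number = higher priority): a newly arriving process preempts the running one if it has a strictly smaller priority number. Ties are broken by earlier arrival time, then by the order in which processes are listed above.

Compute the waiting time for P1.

Timeline: | P1 0-10 | P2 10-11 | P3 11-15 |
Completion: P1=10  P2=11  P3=15
Waiting(P1) = turnaround − burst = 10 − 10 = 0

0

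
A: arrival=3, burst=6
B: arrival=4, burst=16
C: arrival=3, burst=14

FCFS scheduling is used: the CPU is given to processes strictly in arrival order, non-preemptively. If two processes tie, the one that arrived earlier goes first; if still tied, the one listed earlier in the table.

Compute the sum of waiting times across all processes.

25

Timeline: | idle 0-3 | A 3-9 | C 9-23 | B 23-39 |
Completion: A=9  B=39  C=23
Waiting = turnaround − burst: A=0, B=19, C=6
Total waiting = 0 + 19 + 6 = 25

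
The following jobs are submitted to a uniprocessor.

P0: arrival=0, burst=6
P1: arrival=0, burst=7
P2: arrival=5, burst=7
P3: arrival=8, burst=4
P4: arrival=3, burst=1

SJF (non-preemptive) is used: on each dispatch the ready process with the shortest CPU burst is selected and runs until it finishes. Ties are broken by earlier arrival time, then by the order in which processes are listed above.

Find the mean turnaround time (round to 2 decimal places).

Schedule: | P0 0-6 | P4 6-7 | P1 7-14 | P3 14-18 | P2 18-25 |
Completion: P0=6  P1=14  P2=25  P3=18  P4=7
Turnaround (C−A): P0=6  P1=14  P2=20  P3=10  P4=4
Turnaround times: P0=6, P1=14, P2=20, P3=10, P4=4
Average turnaround = (6+14+20+10+4) / 5 = 54/5 = 10.80

10.80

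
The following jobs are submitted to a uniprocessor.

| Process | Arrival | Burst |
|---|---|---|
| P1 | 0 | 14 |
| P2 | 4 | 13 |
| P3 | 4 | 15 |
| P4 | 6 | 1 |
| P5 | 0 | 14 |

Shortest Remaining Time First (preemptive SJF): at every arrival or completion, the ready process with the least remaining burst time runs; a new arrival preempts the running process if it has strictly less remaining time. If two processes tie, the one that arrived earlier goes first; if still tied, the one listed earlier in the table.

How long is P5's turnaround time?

42

Schedule: | P1 0-6 | P4 6-7 | P1 7-15 | P2 15-28 | P5 28-42 | P3 42-57 |
Completion: P1=15  P2=28  P3=57  P4=7  P5=42
Turnaround (C−A): P1=15  P2=24  P3=53  P4=1  P5=42
Turnaround(P5) = completion − arrival = 42 − 0 = 42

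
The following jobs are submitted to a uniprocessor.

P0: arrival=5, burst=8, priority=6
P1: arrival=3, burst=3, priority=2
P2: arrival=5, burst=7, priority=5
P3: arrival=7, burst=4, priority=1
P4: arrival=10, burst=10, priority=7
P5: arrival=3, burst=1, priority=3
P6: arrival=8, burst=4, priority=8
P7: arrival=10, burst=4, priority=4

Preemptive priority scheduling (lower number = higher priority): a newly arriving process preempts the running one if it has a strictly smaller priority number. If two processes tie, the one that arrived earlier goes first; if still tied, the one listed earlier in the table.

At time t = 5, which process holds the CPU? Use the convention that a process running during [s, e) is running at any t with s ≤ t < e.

Gantt: | idle 0-3 | P1 3-6 | P5 6-7 | P3 7-11 | P7 11-15 | P2 15-22 | P0 22-30 | P4 30-40 | P6 40-44 |
Completion: P0=30  P1=6  P2=22  P3=11  P4=40  P5=7  P6=44  P7=15

P1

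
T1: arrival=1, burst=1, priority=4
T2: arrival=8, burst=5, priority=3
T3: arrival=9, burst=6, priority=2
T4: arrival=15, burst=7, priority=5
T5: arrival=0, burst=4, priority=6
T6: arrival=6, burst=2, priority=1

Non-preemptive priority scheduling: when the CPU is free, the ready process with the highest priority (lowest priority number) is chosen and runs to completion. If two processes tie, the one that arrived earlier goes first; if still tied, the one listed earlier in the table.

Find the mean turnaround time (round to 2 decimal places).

Timeline: | T5 0-4 | T1 4-5 | idle 5-6 | T6 6-8 | T2 8-13 | T3 13-19 | T4 19-26 |
Completion: T1=5  T2=13  T3=19  T4=26  T5=4  T6=8
Turnaround (C−A): T1=4  T2=5  T3=10  T4=11  T5=4  T6=2
Turnaround times: T1=4, T2=5, T3=10, T4=11, T5=4, T6=2
Average turnaround = (4+5+10+11+4+2) / 6 = 36/6 = 6.00

6.00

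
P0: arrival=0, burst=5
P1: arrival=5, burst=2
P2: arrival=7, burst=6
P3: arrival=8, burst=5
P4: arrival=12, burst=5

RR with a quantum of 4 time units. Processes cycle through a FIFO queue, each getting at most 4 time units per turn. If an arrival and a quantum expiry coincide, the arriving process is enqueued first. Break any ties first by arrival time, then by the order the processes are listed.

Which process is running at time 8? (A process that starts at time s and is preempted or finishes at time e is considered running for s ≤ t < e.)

P2

Gantt: | P0 0-5 | P1 5-7 | P2 7-11 | P3 11-15 | P2 15-17 | P4 17-21 | P3 21-22 | P4 22-23 |
Completion: P0=5  P1=7  P2=17  P3=22  P4=23
Turnaround (C−A): P0=5  P1=2  P2=10  P3=14  P4=11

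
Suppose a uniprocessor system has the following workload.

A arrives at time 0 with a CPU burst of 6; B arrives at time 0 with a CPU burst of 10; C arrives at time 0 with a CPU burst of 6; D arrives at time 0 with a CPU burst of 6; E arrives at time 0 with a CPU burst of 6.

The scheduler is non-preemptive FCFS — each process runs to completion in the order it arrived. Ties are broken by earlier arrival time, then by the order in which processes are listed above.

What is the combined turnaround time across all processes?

106

Timeline: | A 0-6 | B 6-16 | C 16-22 | D 22-28 | E 28-34 |
Completion: A=6  B=16  C=22  D=28  E=34
Turnaround (C−A): A=6  B=16  C=22  D=28  E=34
Turnaround = completion − arrival: A=6, B=16, C=22, D=28, E=34
Total turnaround = 6 + 16 + 22 + 28 + 34 = 106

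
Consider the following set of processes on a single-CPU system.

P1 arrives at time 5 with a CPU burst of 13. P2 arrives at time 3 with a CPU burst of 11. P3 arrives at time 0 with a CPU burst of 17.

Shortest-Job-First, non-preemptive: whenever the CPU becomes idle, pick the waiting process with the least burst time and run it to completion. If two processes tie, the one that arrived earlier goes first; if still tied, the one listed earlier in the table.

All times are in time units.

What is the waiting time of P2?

Gantt: | P3 0-17 | P2 17-28 | P1 28-41 |
Completion: P1=41  P2=28  P3=17
Waiting(P2) = turnaround − burst = 25 − 11 = 14

14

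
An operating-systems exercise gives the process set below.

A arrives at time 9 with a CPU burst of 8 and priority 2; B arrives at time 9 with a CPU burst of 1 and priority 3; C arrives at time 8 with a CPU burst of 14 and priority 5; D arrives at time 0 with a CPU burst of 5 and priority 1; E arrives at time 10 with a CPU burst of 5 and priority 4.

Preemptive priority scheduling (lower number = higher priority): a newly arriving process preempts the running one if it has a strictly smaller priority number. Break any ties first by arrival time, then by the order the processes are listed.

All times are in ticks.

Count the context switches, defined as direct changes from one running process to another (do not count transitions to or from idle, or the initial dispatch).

Schedule: | D 0-5 | idle 5-8 | C 8-9 | A 9-17 | B 17-18 | E 18-23 | C 23-36 |
Completion: A=17  B=18  C=36  D=5  E=23
Turnaround (C−A): A=8  B=9  C=28  D=5  E=13

4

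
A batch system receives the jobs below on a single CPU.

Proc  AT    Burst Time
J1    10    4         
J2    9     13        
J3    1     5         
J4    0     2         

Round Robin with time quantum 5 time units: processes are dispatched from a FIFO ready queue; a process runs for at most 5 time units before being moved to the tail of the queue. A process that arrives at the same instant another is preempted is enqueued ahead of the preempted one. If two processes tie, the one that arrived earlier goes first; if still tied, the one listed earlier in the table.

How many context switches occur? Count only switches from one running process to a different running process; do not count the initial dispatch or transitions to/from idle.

3

Schedule: | J4 0-2 | J3 2-7 | idle 7-9 | J2 9-14 | J1 14-18 | J2 18-26 |
Completion: J1=18  J2=26  J3=7  J4=2
Turnaround (C−A): J1=8  J2=17  J3=6  J4=2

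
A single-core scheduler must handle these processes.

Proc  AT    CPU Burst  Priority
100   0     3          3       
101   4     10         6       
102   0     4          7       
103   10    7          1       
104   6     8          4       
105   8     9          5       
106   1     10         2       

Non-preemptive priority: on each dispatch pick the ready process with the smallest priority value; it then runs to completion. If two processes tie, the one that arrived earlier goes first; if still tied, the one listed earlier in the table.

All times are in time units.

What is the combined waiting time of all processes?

Timeline: | 100 0-3 | 106 3-13 | 103 13-20 | 104 20-28 | 105 28-37 | 101 37-47 | 102 47-51 |
Completion: 100=3  101=47  102=51  103=20  104=28  105=37  106=13
Waiting = turnaround − burst: 100=0, 101=33, 102=47, 103=3, 104=14, 105=20, 106=2
Total waiting = 0 + 33 + 47 + 3 + 14 + 20 + 2 = 119

119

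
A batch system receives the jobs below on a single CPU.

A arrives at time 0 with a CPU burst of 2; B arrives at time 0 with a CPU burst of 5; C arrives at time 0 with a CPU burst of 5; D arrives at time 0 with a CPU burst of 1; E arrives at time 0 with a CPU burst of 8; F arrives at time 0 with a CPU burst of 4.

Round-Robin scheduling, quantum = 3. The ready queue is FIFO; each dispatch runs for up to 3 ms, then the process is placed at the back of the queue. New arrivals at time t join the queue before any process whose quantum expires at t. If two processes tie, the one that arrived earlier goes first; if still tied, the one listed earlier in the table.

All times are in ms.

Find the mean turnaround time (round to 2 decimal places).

15.83

Timeline: | A 0-2 | B 2-5 | C 5-8 | D 8-9 | E 9-12 | F 12-15 | B 15-17 | C 17-19 | E 19-22 | F 22-23 | E 23-25 |
Completion: A=2  B=17  C=19  D=9  E=25  F=23
Turnaround times: A=2, B=17, C=19, D=9, E=25, F=23
Average turnaround = (2+17+19+9+25+23) / 6 = 95/6 = 15.83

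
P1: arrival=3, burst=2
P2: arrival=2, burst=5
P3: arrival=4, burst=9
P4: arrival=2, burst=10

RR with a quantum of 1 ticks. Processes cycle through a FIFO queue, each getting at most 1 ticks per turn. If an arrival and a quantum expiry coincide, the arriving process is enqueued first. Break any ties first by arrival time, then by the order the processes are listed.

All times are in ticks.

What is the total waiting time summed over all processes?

Gantt: | idle 0-2 | P2 2-3 | P4 3-4 | P1 4-5 | P2 5-6 | P3 6-7 | P4 7-8 | P1 8-9 | P2 9-10 | P3 10-11 | P4 11-12 | P2 12-13 | P3 13-14 | P4 14-15 | P2 15-16 | P3 16-17 | P4 17-18 | P3 18-19 | P4 19-20 | P3 20-21 | P4 21-22 | P3 22-23 | P4 23-24 | P3 24-25 | P4 25-26 | P3 26-27 | P4 27-28 |
Completion: P1=9  P2=16  P3=27  P4=28
Turnaround (C−A): P1=6  P2=14  P3=23  P4=26
Waiting = turnaround − burst: P1=4, P2=9, P3=14, P4=16
Total waiting = 4 + 9 + 14 + 16 = 43

43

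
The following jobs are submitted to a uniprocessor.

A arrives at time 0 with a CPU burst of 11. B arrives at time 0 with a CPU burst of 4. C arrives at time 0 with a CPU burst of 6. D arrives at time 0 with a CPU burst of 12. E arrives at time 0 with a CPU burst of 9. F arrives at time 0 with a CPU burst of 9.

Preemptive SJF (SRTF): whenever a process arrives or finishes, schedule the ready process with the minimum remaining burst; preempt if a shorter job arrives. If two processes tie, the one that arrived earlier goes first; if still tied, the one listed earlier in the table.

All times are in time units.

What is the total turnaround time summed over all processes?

Gantt: | B 0-4 | C 4-10 | E 10-19 | F 19-28 | A 28-39 | D 39-51 |
Completion: A=39  B=4  C=10  D=51  E=19  F=28
Turnaround (C−A): A=39  B=4  C=10  D=51  E=19  F=28
Turnaround = completion − arrival: A=39, B=4, C=10, D=51, E=19, F=28
Total turnaround = 39 + 4 + 10 + 51 + 19 + 28 = 151

151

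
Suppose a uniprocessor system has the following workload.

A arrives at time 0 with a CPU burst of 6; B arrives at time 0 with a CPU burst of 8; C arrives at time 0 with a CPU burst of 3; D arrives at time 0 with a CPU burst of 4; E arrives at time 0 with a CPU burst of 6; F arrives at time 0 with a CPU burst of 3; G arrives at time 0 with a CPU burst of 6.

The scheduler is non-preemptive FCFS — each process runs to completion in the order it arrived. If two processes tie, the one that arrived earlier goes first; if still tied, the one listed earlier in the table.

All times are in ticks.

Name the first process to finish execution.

A

Gantt: | A 0-6 | B 6-14 | C 14-17 | D 17-21 | E 21-27 | F 27-30 | G 30-36 |
Completion: A=6  B=14  C=17  D=21  E=27  F=30  G=36
Finish order: A → B → C → D → E → F → G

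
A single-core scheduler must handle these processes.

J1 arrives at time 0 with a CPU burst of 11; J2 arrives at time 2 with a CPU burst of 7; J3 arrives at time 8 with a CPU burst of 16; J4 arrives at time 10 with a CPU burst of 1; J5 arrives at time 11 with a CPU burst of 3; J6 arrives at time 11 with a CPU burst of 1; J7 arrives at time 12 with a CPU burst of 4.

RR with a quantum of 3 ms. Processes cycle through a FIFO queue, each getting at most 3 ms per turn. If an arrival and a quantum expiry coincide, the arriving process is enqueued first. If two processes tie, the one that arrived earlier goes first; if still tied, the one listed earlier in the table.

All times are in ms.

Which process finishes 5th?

J1

Timeline: | J1 0-3 | J2 3-6 | J1 6-9 | J2 9-12 | J3 12-15 | J1 15-18 | J4 18-19 | J5 19-22 | J6 22-23 | J7 23-26 | J2 26-27 | J3 27-30 | J1 30-32 | J7 32-33 | J3 33-43 |
Completion: J1=32  J2=27  J3=43  J4=19  J5=22  J6=23  J7=33
Turnaround (C−A): J1=32  J2=25  J3=35  J4=9  J5=11  J6=12  J7=21
Finish order: J4 → J5 → J6 → J2 → J1 → J7 → J3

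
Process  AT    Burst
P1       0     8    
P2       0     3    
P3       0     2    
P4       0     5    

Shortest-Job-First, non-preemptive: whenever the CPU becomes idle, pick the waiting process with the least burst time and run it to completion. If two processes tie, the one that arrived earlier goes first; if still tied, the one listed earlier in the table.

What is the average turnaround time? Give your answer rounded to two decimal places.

Gantt: | P3 0-2 | P2 2-5 | P4 5-10 | P1 10-18 |
Completion: P1=18  P2=5  P3=2  P4=10
Turnaround (C−A): P1=18  P2=5  P3=2  P4=10
Turnaround times: P1=18, P2=5, P3=2, P4=10
Average turnaround = (18+5+2+10) / 4 = 35/4 = 8.75

8.75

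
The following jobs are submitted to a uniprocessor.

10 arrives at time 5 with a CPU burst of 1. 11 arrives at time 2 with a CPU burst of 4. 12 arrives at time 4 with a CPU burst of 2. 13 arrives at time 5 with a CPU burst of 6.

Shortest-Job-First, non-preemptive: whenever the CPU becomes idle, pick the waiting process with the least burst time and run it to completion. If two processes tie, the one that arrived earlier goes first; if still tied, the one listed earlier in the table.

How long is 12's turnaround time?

Schedule: | idle 0-2 | 11 2-6 | 10 6-7 | 12 7-9 | 13 9-15 |
Completion: 10=7  11=6  12=9  13=15
Turnaround (C−A): 10=2  11=4  12=5  13=10
Turnaround(12) = completion − arrival = 9 − 4 = 5

5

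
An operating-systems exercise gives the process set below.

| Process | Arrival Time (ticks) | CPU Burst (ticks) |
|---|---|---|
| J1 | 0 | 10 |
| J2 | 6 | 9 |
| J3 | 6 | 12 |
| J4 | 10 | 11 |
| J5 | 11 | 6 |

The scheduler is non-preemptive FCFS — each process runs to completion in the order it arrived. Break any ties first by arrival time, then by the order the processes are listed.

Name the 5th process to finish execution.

Timeline: | J1 0-10 | J2 10-19 | J3 19-31 | J4 31-42 | J5 42-48 |
Completion: J1=10  J2=19  J3=31  J4=42  J5=48
Finish order: J1 → J2 → J3 → J4 → J5

J5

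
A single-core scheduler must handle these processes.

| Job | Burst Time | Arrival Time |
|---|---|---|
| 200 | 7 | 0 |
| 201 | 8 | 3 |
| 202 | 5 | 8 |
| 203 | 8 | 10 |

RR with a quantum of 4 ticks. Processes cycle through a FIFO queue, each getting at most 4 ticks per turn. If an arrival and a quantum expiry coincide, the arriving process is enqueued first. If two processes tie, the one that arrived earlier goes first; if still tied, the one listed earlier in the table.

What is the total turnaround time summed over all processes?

61

Timeline: | 200 0-4 | 201 4-8 | 200 8-11 | 202 11-15 | 201 15-19 | 203 19-23 | 202 23-24 | 203 24-28 |
Completion: 200=11  201=19  202=24  203=28
Turnaround = completion − arrival: 200=11, 201=16, 202=16, 203=18
Total turnaround = 11 + 16 + 16 + 18 = 61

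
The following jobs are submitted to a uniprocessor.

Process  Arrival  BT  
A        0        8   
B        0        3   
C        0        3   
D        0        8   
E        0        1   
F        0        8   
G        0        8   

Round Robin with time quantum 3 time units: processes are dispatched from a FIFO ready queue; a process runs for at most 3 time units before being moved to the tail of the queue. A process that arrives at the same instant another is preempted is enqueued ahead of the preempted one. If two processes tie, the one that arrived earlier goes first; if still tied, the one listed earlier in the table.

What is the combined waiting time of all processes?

133

Timeline: | A 0-3 | B 3-6 | C 6-9 | D 9-12 | E 12-13 | F 13-16 | G 16-19 | A 19-22 | D 22-25 | F 25-28 | G 28-31 | A 31-33 | D 33-35 | F 35-37 | G 37-39 |
Completion: A=33  B=6  C=9  D=35  E=13  F=37  G=39
Turnaround (C−A): A=33  B=6  C=9  D=35  E=13  F=37  G=39
Waiting = turnaround − burst: A=25, B=3, C=6, D=27, E=12, F=29, G=31
Total waiting = 25 + 3 + 6 + 27 + 12 + 29 + 31 = 133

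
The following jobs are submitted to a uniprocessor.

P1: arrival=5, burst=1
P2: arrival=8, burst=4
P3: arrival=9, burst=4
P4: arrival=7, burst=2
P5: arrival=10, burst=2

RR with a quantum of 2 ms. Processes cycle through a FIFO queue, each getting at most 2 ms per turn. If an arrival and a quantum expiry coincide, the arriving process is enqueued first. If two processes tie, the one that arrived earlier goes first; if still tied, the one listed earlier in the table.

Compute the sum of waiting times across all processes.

Timeline: | idle 0-5 | P1 5-6 | idle 6-7 | P4 7-9 | P2 9-11 | P3 11-13 | P5 13-15 | P2 15-17 | P3 17-19 |
Completion: P1=6  P2=17  P3=19  P4=9  P5=15
Turnaround (C−A): P1=1  P2=9  P3=10  P4=2  P5=5
Waiting = turnaround − burst: P1=0, P2=5, P3=6, P4=0, P5=3
Total waiting = 0 + 5 + 6 + 0 + 3 = 14

14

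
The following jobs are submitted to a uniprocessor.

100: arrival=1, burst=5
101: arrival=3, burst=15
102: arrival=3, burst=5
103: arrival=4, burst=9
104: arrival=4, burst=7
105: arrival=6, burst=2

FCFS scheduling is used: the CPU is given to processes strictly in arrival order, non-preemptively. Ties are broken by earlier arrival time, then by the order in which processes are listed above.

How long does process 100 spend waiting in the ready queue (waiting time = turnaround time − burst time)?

Timeline: | idle 0-1 | 100 1-6 | 101 6-21 | 102 21-26 | 103 26-35 | 104 35-42 | 105 42-44 |
Completion: 100=6  101=21  102=26  103=35  104=42  105=44
Turnaround (C−A): 100=5  101=18  102=23  103=31  104=38  105=38
Waiting(100) = turnaround − burst = 5 − 5 = 0

0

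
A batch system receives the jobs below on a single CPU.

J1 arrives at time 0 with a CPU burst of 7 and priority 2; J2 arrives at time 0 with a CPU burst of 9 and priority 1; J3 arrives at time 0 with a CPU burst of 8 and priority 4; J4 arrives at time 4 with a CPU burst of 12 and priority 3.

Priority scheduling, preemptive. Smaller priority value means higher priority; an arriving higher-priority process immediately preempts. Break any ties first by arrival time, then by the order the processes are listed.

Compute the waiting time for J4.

12

Schedule: | J2 0-9 | J1 9-16 | J4 16-28 | J3 28-36 |
Completion: J1=16  J2=9  J3=36  J4=28
Turnaround (C−A): J1=16  J2=9  J3=36  J4=24
Waiting(J4) = turnaround − burst = 24 − 12 = 12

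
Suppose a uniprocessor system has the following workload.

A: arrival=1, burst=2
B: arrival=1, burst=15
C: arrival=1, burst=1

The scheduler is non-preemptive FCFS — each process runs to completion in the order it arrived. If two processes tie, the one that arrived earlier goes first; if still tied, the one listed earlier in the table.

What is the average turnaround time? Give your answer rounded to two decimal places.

Schedule: | idle 0-1 | A 1-3 | B 3-18 | C 18-19 |
Completion: A=3  B=18  C=19
Turnaround (C−A): A=2  B=17  C=18
Turnaround times: A=2, B=17, C=18
Average turnaround = (2+17+18) / 3 = 37/3 = 12.33

12.33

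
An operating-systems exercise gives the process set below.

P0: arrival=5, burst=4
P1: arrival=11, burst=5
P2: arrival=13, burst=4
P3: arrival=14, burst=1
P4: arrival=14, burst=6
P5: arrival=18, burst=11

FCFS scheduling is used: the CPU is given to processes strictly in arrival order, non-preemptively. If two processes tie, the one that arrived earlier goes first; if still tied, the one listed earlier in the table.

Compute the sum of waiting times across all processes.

Gantt: | idle 0-5 | P0 5-9 | idle 9-11 | P1 11-16 | P2 16-20 | P3 20-21 | P4 21-27 | P5 27-38 |
Completion: P0=9  P1=16  P2=20  P3=21  P4=27  P5=38
Waiting = turnaround − burst: P0=0, P1=0, P2=3, P3=6, P4=7, P5=9
Total waiting = 0 + 0 + 3 + 6 + 7 + 9 = 25

25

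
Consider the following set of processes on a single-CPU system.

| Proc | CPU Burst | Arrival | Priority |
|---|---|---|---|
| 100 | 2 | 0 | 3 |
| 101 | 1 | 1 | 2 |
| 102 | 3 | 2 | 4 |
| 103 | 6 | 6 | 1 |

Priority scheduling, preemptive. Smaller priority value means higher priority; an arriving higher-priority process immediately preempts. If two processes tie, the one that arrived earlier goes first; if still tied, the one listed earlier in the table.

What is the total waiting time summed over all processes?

Timeline: | 100 0-1 | 101 1-2 | 100 2-3 | 102 3-6 | 103 6-12 |
Completion: 100=3  101=2  102=6  103=12
Turnaround (C−A): 100=3  101=1  102=4  103=6
Waiting = turnaround − burst: 100=1, 101=0, 102=1, 103=0
Total waiting = 1 + 0 + 1 + 0 = 2

2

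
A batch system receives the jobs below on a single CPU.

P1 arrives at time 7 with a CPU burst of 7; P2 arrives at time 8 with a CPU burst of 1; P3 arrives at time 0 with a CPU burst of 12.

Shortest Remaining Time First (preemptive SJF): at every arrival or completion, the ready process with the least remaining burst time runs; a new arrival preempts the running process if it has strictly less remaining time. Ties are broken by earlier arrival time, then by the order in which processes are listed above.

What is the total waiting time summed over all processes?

7

Gantt: | P3 0-8 | P2 8-9 | P3 9-13 | P1 13-20 |
Completion: P1=20  P2=9  P3=13
Waiting = turnaround − burst: P1=6, P2=0, P3=1
Total waiting = 6 + 0 + 1 = 7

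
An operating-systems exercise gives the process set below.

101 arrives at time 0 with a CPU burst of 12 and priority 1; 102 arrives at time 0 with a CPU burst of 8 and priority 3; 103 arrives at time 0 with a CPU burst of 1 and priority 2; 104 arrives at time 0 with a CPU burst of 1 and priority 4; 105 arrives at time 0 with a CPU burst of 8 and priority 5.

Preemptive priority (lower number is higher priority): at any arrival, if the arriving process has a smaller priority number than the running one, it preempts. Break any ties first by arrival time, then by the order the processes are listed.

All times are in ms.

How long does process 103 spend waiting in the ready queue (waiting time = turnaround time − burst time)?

12

Timeline: | 101 0-12 | 103 12-13 | 102 13-21 | 104 21-22 | 105 22-30 |
Completion: 101=12  102=21  103=13  104=22  105=30
Waiting(103) = turnaround − burst = 13 − 1 = 12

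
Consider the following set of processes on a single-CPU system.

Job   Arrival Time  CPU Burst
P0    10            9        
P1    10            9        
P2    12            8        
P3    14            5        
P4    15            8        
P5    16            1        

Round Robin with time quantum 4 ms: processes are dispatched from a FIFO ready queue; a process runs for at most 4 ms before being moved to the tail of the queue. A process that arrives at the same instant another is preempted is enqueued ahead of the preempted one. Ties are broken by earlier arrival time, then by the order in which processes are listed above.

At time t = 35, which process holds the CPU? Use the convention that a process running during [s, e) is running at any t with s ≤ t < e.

P1

Schedule: | idle 0-10 | P0 10-14 | P1 14-18 | P2 18-22 | P3 22-26 | P0 26-30 | P4 30-34 | P5 34-35 | P1 35-39 | P2 39-43 | P3 43-44 | P0 44-45 | P4 45-49 | P1 49-50 |
Completion: P0=45  P1=50  P2=43  P3=44  P4=49  P5=35
Turnaround (C−A): P0=35  P1=40  P2=31  P3=30  P4=34  P5=19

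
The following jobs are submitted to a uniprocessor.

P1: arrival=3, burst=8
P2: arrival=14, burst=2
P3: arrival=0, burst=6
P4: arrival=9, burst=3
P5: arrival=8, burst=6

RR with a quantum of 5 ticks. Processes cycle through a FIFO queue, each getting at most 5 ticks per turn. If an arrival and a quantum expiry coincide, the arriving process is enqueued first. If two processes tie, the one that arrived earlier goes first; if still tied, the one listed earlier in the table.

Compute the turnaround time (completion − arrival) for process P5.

Timeline: | P3 0-5 | P1 5-10 | P3 10-11 | P5 11-16 | P4 16-19 | P1 19-22 | P2 22-24 | P5 24-25 |
Completion: P1=22  P2=24  P3=11  P4=19  P5=25
Turnaround (C−A): P1=19  P2=10  P3=11  P4=10  P5=17
Turnaround(P5) = completion − arrival = 25 − 8 = 17

17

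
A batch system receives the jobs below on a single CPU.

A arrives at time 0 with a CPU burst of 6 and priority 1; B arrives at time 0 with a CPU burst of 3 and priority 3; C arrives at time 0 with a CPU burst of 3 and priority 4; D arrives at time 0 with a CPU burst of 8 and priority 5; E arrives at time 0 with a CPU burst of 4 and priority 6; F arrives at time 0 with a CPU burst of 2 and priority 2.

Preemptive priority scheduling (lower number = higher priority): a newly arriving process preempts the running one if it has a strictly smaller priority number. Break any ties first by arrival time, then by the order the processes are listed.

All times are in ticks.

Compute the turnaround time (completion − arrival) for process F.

Gantt: | A 0-6 | F 6-8 | B 8-11 | C 11-14 | D 14-22 | E 22-26 |
Completion: A=6  B=11  C=14  D=22  E=26  F=8
Turnaround(F) = completion − arrival = 8 − 0 = 8

8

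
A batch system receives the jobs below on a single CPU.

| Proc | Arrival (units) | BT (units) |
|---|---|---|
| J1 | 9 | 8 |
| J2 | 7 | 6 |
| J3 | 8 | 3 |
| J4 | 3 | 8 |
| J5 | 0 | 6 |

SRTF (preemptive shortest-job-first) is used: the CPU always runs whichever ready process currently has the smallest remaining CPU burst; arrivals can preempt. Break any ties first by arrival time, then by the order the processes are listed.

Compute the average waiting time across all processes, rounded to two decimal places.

Gantt: | J5 0-6 | J4 6-7 | J2 7-8 | J3 8-11 | J2 11-16 | J4 16-23 | J1 23-31 |
Completion: J1=31  J2=16  J3=11  J4=23  J5=6
Waiting times: J1=14, J2=3, J3=0, J4=12, J5=0
Average waiting = (14+3+0+12+0) / 5 = 29/5 = 5.80

5.80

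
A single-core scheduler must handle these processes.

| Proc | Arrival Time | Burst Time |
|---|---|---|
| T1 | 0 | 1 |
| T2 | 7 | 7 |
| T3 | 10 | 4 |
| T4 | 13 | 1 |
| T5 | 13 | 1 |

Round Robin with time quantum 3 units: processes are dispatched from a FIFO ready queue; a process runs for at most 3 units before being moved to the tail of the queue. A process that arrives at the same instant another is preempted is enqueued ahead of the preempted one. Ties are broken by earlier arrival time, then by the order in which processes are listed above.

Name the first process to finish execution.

T1

Schedule: | T1 0-1 | idle 1-7 | T2 7-10 | T3 10-13 | T2 13-16 | T4 16-17 | T5 17-18 | T3 18-19 | T2 19-20 |
Completion: T1=1  T2=20  T3=19  T4=17  T5=18
Turnaround (C−A): T1=1  T2=13  T3=9  T4=4  T5=5
Finish order: T1 → T4 → T5 → T3 → T2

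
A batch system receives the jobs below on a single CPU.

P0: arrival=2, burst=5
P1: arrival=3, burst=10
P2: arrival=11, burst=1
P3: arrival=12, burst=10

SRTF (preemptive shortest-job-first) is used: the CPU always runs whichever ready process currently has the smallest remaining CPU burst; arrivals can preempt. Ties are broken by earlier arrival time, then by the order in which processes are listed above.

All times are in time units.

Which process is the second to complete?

P2

Timeline: | idle 0-2 | P0 2-7 | P1 7-11 | P2 11-12 | P1 12-18 | P3 18-28 |
Completion: P0=7  P1=18  P2=12  P3=28
Finish order: P0 → P2 → P1 → P3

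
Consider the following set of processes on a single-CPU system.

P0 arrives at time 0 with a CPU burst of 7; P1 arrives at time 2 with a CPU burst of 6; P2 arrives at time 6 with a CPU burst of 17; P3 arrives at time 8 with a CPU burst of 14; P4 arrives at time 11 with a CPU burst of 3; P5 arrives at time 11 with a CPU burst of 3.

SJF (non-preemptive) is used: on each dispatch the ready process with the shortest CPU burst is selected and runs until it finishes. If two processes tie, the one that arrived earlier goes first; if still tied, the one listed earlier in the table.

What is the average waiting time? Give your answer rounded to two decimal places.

8.33

Gantt: | P0 0-7 | P1 7-13 | P4 13-16 | P5 16-19 | P3 19-33 | P2 33-50 |
Completion: P0=7  P1=13  P2=50  P3=33  P4=16  P5=19
Waiting times: P0=0, P1=5, P2=27, P3=11, P4=2, P5=5
Average waiting = (0+5+27+11+2+5) / 6 = 50/6 = 8.33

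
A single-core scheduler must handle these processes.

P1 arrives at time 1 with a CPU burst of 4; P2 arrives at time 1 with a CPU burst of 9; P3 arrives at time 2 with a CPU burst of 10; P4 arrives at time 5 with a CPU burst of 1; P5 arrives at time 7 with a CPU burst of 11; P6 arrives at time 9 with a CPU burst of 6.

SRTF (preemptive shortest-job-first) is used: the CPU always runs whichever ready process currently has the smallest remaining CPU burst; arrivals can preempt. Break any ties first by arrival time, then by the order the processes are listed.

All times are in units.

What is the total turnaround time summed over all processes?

Gantt: | idle 0-1 | P1 1-5 | P4 5-6 | P2 6-15 | P6 15-21 | P3 21-31 | P5 31-42 |
Completion: P1=5  P2=15  P3=31  P4=6  P5=42  P6=21
Turnaround (C−A): P1=4  P2=14  P3=29  P4=1  P5=35  P6=12
Turnaround = completion − arrival: P1=4, P2=14, P3=29, P4=1, P5=35, P6=12
Total turnaround = 4 + 14 + 29 + 1 + 35 + 12 = 95

95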